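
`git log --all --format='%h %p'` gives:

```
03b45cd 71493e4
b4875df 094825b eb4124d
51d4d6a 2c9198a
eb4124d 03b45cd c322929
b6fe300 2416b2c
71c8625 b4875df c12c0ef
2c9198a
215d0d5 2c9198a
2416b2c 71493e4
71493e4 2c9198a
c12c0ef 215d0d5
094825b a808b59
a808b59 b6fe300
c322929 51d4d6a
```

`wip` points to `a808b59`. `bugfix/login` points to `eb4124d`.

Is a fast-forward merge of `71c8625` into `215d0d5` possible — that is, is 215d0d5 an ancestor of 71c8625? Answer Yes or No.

A fast-forward from 215d0d5 to 71c8625 is possible iff 215d0d5 is an ancestor of 71c8625.
Ancestors of 71c8625: {03b45cd, 094825b, 215d0d5, 2416b2c, 2c9198a, 51d4d6a, 71493e4, 71c8625, a808b59, b4875df, b6fe300, c12c0ef, c322929, eb4124d}.
215d0d5 is among them, so fast-forward is possible.

Yes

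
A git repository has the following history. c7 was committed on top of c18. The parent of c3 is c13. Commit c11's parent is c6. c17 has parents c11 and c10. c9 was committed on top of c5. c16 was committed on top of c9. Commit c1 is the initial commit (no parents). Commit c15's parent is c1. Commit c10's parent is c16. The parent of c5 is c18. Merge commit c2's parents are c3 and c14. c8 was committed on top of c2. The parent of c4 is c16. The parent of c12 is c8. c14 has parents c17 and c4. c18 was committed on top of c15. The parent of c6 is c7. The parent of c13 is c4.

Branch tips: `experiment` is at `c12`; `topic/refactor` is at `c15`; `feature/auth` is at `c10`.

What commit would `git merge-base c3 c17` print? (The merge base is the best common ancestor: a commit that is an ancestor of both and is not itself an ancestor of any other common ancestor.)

Ancestors of c3: {c1, c13, c15, c16, c18, c3, c4, c5, c9}.
Ancestors of c17: {c1, c10, c11, c15, c16, c17, c18, c5, c6, c7, c9}.
Common ancestors: {c1, c15, c16, c18, c5, c9}.
Among these, c16 is not an ancestor of any other common ancestor — it is the merge base.

c16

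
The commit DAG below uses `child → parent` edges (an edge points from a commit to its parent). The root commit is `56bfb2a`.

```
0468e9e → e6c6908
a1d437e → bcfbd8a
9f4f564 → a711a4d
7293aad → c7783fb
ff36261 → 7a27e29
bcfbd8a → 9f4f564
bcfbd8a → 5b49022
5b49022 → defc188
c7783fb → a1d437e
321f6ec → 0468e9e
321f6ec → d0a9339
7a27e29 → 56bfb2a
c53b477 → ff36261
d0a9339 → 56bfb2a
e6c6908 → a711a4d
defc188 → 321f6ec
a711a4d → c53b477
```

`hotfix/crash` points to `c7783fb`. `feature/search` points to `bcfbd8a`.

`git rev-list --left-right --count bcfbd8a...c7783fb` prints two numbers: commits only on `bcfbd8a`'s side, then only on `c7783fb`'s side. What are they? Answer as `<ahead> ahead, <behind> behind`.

Reachable from bcfbd8a: {0468e9e, 321f6ec, 56bfb2a, 5b49022, 7a27e29, 9f4f564, a711a4d, bcfbd8a, c53b477, d0a9339, defc188, e6c6908, ff36261}.
Reachable from c7783fb: {0468e9e, 321f6ec, 56bfb2a, 5b49022, 7a27e29, 9f4f564, a1d437e, a711a4d, bcfbd8a, c53b477, c7783fb, d0a9339, defc188, e6c6908, ff36261}.
Only in bcfbd8a's history (ahead): {} — 0.
Only in c7783fb's history (behind): {a1d437e, c7783fb} — 2.

0 ahead, 2 behind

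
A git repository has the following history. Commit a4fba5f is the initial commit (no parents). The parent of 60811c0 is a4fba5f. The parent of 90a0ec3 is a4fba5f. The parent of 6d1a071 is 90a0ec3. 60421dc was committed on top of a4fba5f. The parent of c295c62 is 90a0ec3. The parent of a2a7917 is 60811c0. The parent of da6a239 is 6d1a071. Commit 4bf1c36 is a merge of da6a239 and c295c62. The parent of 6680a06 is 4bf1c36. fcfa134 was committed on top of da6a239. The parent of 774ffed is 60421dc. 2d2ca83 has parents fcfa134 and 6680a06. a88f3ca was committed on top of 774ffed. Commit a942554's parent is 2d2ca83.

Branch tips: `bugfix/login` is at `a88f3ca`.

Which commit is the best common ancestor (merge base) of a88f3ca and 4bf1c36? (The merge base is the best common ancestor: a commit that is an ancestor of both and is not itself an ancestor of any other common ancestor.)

a4fba5f

Ancestors of a88f3ca: {60421dc, 774ffed, a4fba5f, a88f3ca}.
Ancestors of 4bf1c36: {4bf1c36, 6d1a071, 90a0ec3, a4fba5f, c295c62, da6a239}.
Common ancestors: {a4fba5f}.
The only common ancestor is a4fba5f, so it is the merge base.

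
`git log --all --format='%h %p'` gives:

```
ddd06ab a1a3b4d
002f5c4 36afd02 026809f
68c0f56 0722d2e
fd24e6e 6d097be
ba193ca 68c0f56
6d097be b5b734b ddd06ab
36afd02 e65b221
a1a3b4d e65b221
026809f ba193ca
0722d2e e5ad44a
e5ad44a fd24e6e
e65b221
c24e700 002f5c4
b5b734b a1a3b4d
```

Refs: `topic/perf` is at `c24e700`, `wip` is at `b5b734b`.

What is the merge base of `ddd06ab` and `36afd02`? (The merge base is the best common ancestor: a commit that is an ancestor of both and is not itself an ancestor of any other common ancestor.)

Ancestors of ddd06ab: {a1a3b4d, ddd06ab, e65b221}.
Ancestors of 36afd02: {36afd02, e65b221}.
Common ancestors: {e65b221}.
The only common ancestor is e65b221, so it is the merge base.

e65b221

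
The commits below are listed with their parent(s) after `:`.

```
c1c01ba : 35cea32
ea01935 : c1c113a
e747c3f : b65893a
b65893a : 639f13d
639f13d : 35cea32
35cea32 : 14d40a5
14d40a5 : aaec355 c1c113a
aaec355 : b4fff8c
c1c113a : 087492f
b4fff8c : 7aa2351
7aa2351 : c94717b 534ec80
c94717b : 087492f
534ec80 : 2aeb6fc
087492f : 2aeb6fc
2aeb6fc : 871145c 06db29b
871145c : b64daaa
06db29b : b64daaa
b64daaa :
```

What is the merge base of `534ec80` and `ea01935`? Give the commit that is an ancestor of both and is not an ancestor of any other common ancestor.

Ancestors of 534ec80: {06db29b, 2aeb6fc, 534ec80, 871145c, b64daaa}.
Ancestors of ea01935: {06db29b, 087492f, 2aeb6fc, 871145c, b64daaa, c1c113a, ea01935}.
Common ancestors: {06db29b, 2aeb6fc, 871145c, b64daaa}.
Among these, 2aeb6fc is not an ancestor of any other common ancestor — it is the merge base.

2aeb6fc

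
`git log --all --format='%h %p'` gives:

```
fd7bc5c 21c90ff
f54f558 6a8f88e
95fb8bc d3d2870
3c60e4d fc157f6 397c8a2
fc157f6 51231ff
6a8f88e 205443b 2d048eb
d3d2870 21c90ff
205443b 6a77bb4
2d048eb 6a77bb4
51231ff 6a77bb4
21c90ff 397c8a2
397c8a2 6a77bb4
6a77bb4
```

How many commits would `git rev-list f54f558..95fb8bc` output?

4

Reachable from 95fb8bc: {21c90ff, 397c8a2, 6a77bb4, 95fb8bc, d3d2870}.
Reachable from f54f558: {205443b, 2d048eb, 6a77bb4, 6a8f88e, f54f558}.
In 95fb8bc's history but not f54f558's: {21c90ff, 397c8a2, 95fb8bc, d3d2870} — 4 commits.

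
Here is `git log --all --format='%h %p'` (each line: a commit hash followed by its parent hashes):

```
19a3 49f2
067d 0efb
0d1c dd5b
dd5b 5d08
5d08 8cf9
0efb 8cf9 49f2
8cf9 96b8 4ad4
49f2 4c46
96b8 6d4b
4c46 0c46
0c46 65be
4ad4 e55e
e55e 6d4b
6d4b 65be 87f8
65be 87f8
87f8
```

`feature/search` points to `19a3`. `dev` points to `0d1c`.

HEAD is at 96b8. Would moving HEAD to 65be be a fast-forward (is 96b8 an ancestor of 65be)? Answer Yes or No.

A fast-forward from 96b8 to 65be is possible iff 96b8 is an ancestor of 65be.
Ancestors of 65be: {65be, 87f8}.
96b8 is not among them, so fast-forward is not possible.

No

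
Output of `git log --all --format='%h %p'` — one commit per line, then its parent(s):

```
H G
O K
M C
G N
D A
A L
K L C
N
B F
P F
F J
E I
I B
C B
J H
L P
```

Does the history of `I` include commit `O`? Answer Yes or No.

Ancestors of I: {B, F, G, H, I, J, N}.
O is not in that set, so it is not an ancestor of I.

No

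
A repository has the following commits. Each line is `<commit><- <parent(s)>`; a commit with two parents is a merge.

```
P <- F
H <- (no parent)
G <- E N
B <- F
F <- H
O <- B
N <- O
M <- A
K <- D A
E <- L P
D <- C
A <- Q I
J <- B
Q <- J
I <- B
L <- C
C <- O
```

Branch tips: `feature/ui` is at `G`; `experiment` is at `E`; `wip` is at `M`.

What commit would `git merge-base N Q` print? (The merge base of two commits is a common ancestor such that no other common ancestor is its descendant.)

B

Ancestors of N: {B, F, H, N, O}.
Ancestors of Q: {B, F, H, J, Q}.
Common ancestors: {B, F, H}.
Among these, B is not an ancestor of any other common ancestor — it is the merge base.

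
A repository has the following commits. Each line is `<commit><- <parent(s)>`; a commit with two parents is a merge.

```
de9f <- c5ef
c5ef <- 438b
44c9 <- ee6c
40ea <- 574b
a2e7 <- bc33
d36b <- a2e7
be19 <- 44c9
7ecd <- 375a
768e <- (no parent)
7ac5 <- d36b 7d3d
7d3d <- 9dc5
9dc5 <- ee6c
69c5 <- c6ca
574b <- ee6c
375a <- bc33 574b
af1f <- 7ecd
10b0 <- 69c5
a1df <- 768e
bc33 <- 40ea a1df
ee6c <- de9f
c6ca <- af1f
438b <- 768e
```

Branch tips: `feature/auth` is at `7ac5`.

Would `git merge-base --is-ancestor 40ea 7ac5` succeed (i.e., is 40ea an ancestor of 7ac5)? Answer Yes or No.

Yes

Ancestors of 7ac5 (commits reachable by following parents): {40ea, 438b, 574b, 768e, 7ac5, 7d3d, 9dc5, a1df, a2e7, bc33, c5ef, d36b, de9f, ee6c}.
40ea is in that set, so it is an ancestor of 7ac5.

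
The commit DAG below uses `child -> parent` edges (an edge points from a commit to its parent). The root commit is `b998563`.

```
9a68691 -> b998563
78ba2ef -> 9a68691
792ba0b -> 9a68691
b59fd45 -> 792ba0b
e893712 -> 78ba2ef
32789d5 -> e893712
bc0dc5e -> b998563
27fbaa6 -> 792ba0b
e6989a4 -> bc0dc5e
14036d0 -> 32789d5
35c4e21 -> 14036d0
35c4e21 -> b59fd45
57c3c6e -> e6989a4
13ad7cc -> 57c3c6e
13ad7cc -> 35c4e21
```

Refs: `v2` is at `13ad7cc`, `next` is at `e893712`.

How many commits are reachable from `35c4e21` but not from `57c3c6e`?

8

Reachable from 35c4e21: {14036d0, 32789d5, 35c4e21, 78ba2ef, 792ba0b, 9a68691, b59fd45, b998563, e893712}.
Reachable from 57c3c6e: {57c3c6e, b998563, bc0dc5e, e6989a4}.
In 35c4e21's history but not 57c3c6e's: {14036d0, 32789d5, 35c4e21, 78ba2ef, 792ba0b, 9a68691, b59fd45, e893712} — 8 commits.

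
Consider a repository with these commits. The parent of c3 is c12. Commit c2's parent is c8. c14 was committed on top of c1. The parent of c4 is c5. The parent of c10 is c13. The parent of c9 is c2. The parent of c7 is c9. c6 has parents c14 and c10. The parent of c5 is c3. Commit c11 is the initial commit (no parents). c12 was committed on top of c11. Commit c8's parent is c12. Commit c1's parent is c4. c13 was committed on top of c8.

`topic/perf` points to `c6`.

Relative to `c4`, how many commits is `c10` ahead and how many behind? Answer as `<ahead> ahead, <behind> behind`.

Reachable from c10: {c10, c11, c12, c13, c8}.
Reachable from c4: {c11, c12, c3, c4, c5}.
Only in c10's history (ahead): {c10, c13, c8} — 3.
Only in c4's history (behind): {c3, c4, c5} — 3.

3 ahead, 3 behind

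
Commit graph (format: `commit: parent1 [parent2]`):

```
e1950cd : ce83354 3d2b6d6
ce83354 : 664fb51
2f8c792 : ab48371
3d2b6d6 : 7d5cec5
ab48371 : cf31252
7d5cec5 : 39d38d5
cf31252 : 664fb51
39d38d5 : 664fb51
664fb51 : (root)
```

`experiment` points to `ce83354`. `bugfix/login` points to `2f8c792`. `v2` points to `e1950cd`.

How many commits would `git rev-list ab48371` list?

3

Walking parent pointers from ab48371: reachable set = {664fb51, ab48371, cf31252}.
That is 3 commits.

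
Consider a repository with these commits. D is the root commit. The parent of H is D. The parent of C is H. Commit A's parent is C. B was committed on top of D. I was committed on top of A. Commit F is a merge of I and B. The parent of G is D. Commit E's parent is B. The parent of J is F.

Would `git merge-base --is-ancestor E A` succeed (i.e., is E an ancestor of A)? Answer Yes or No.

No

Ancestors of A: {A, C, D, H}.
E is not in that set, so it is not an ancestor of A.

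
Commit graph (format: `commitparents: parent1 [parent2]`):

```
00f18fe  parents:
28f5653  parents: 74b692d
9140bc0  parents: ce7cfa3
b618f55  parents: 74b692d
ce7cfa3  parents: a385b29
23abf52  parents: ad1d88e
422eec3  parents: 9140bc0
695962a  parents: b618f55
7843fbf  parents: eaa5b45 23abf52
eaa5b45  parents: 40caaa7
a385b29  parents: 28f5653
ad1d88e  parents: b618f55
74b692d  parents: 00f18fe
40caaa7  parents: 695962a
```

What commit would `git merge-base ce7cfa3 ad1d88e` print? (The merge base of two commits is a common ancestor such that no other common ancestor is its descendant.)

Ancestors of ce7cfa3: {00f18fe, 28f5653, 74b692d, a385b29, ce7cfa3}.
Ancestors of ad1d88e: {00f18fe, 74b692d, ad1d88e, b618f55}.
Common ancestors: {00f18fe, 74b692d}.
Among these, 74b692d is not an ancestor of any other common ancestor — it is the merge base.

74b692d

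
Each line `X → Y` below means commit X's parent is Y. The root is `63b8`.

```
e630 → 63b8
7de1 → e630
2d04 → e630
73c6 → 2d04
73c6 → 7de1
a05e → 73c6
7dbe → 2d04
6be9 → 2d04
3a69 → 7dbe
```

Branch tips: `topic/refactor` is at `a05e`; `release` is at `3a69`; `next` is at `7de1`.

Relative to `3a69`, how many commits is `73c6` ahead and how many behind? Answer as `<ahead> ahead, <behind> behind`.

Reachable from 73c6: {2d04, 63b8, 73c6, 7de1, e630}.
Reachable from 3a69: {2d04, 3a69, 63b8, 7dbe, e630}.
Only in 73c6's history (ahead): {73c6, 7de1} — 2.
Only in 3a69's history (behind): {3a69, 7dbe} — 2.

2 ahead, 2 behind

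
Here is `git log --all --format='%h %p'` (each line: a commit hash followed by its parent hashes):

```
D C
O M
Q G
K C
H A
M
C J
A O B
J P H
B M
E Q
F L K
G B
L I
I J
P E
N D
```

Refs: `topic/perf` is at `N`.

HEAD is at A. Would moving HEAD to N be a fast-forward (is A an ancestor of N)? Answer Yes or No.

A fast-forward from A to N is possible iff A is an ancestor of N.
Ancestors of N: {A, B, C, D, E, G, H, J, M, N, O, P, Q}.
A is among them, so fast-forward is possible.

Yes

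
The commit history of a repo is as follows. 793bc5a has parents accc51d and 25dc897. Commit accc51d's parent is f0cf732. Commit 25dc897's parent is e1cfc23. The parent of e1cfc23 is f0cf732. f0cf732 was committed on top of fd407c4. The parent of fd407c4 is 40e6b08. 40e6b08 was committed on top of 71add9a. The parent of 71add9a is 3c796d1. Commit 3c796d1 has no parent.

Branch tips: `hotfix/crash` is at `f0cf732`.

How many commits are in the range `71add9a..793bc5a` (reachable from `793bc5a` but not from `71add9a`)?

7

Reachable from 793bc5a: {25dc897, 3c796d1, 40e6b08, 71add9a, 793bc5a, accc51d, e1cfc23, f0cf732, fd407c4}.
Reachable from 71add9a: {3c796d1, 71add9a}.
In 793bc5a's history but not 71add9a's: {25dc897, 40e6b08, 793bc5a, accc51d, e1cfc23, f0cf732, fd407c4} — 7 commits.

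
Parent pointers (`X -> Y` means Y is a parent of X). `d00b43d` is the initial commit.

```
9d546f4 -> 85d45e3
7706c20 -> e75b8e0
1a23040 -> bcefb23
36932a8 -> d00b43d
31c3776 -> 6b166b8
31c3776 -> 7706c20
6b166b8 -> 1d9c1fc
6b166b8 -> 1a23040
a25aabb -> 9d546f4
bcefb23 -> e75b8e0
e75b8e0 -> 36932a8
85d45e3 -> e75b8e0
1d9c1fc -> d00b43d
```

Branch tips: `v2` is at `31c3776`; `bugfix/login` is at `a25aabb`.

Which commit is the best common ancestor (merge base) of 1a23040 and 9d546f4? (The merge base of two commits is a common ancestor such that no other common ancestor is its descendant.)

Ancestors of 1a23040: {1a23040, 36932a8, bcefb23, d00b43d, e75b8e0}.
Ancestors of 9d546f4: {36932a8, 85d45e3, 9d546f4, d00b43d, e75b8e0}.
Common ancestors: {36932a8, d00b43d, e75b8e0}.
Among these, e75b8e0 is not an ancestor of any other common ancestor — it is the merge base.

e75b8e0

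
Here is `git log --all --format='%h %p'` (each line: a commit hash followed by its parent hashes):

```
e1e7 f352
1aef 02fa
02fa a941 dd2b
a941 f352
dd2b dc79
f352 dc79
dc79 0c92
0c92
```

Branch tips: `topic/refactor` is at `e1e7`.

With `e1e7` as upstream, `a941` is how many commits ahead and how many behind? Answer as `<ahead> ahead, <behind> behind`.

Reachable from a941: {0c92, a941, dc79, f352}.
Reachable from e1e7: {0c92, dc79, e1e7, f352}.
Only in a941's history (ahead): {a941} — 1.
Only in e1e7's history (behind): {e1e7} — 1.

1 ahead, 1 behind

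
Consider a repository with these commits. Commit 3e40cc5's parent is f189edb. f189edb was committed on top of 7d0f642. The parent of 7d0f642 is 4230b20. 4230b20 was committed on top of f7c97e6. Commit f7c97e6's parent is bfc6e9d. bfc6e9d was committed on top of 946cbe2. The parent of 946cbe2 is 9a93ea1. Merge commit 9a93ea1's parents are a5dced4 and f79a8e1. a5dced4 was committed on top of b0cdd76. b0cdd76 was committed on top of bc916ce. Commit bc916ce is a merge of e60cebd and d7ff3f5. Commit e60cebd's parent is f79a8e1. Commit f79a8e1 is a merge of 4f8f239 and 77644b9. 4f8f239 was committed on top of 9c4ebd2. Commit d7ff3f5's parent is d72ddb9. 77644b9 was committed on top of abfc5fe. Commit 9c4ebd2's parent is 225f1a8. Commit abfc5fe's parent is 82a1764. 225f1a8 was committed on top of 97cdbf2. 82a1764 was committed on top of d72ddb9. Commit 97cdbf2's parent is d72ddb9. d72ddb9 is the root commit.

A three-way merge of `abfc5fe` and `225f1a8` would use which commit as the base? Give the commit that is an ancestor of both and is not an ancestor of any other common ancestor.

Ancestors of abfc5fe: {82a1764, abfc5fe, d72ddb9}.
Ancestors of 225f1a8: {225f1a8, 97cdbf2, d72ddb9}.
Common ancestors: {d72ddb9}.
The only common ancestor is d72ddb9, so it is the merge base.

d72ddb9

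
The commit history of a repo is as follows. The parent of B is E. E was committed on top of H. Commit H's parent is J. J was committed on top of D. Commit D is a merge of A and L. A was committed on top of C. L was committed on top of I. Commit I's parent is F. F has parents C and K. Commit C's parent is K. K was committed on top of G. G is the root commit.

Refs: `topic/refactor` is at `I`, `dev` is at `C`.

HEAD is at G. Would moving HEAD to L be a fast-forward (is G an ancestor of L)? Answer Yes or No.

A fast-forward from G to L is possible iff G is an ancestor of L.
Ancestors of L: {C, F, G, I, K, L}.
G is among them, so fast-forward is possible.

Yes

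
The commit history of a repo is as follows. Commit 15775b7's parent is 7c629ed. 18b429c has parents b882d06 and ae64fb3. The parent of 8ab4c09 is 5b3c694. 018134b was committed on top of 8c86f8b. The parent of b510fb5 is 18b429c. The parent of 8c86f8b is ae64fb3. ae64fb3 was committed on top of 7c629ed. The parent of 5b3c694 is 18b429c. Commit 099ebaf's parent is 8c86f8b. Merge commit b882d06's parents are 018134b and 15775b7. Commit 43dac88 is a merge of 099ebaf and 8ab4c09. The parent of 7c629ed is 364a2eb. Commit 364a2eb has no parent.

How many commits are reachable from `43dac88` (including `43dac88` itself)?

12

Walking parent pointers from 43dac88: reachable set = {018134b, 099ebaf, 15775b7, 18b429c, 364a2eb, 43dac88, 5b3c694, 7c629ed, 8ab4c09, 8c86f8b, ae64fb3, b882d06}.
That is 12 commits.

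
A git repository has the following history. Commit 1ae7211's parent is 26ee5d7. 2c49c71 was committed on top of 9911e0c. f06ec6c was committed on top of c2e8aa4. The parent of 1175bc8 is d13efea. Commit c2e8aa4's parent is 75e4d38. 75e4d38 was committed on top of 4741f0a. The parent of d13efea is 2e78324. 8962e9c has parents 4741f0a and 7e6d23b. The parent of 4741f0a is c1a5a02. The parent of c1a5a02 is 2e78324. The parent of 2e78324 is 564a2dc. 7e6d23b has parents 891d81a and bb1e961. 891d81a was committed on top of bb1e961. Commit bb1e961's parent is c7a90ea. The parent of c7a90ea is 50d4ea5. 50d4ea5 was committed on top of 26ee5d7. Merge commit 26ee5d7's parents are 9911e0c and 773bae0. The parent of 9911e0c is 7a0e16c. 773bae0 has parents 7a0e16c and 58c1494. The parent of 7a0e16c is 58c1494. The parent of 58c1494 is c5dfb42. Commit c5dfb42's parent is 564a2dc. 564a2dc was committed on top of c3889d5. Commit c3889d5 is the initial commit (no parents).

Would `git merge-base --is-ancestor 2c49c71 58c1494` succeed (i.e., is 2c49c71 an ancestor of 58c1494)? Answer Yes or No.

No

Ancestors of 58c1494: {564a2dc, 58c1494, c3889d5, c5dfb42}.
2c49c71 is not in that set, so it is not an ancestor of 58c1494.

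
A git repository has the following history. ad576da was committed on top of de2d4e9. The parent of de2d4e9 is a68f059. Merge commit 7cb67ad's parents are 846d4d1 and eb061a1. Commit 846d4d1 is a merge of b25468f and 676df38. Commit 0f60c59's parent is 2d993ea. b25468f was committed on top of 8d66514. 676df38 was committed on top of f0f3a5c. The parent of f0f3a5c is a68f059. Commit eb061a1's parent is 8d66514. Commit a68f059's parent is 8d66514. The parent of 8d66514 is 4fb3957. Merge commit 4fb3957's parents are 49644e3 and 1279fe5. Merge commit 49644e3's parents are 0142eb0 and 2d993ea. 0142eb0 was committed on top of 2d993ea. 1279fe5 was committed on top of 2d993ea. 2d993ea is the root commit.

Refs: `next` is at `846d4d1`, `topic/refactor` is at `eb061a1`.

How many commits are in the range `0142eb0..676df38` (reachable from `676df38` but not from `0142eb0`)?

Reachable from 676df38: {0142eb0, 1279fe5, 2d993ea, 49644e3, 4fb3957, 676df38, 8d66514, a68f059, f0f3a5c}.
Reachable from 0142eb0: {0142eb0, 2d993ea}.
In 676df38's history but not 0142eb0's: {1279fe5, 49644e3, 4fb3957, 676df38, 8d66514, a68f059, f0f3a5c} — 7 commits.

7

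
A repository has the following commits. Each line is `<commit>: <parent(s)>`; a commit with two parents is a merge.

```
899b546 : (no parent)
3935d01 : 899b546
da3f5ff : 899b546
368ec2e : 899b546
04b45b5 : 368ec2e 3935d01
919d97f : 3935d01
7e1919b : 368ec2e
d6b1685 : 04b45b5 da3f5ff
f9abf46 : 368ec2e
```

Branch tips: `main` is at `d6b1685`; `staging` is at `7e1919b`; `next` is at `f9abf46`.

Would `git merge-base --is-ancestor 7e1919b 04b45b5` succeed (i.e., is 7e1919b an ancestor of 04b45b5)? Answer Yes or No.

No

Ancestors of 04b45b5: {04b45b5, 368ec2e, 3935d01, 899b546}.
7e1919b is not in that set, so it is not an ancestor of 04b45b5.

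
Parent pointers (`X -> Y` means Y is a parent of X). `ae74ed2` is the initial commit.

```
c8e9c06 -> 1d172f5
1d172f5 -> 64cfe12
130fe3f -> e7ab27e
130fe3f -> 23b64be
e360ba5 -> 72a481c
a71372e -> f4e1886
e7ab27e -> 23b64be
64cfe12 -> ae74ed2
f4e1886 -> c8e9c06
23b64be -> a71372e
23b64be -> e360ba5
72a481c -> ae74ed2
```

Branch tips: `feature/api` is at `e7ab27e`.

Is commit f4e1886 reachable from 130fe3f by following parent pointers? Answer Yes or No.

Ancestors of 130fe3f (commits reachable by following parents): {130fe3f, 1d172f5, 23b64be, 64cfe12, 72a481c, a71372e, ae74ed2, c8e9c06, e360ba5, e7ab27e, f4e1886}.
f4e1886 is in that set, so it is an ancestor of 130fe3f.

Yes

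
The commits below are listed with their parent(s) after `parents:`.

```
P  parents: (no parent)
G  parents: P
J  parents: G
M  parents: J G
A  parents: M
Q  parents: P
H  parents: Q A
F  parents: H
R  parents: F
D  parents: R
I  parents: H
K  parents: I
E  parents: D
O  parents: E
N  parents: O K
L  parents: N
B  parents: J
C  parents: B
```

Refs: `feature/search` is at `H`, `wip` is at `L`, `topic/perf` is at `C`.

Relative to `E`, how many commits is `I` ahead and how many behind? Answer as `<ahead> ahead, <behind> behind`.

Reachable from I: {A, G, H, I, J, M, P, Q}.
Reachable from E: {A, D, E, F, G, H, J, M, P, Q, R}.
Only in I's history (ahead): {I} — 1.
Only in E's history (behind): {D, E, F, R} — 4.

1 ahead, 4 behind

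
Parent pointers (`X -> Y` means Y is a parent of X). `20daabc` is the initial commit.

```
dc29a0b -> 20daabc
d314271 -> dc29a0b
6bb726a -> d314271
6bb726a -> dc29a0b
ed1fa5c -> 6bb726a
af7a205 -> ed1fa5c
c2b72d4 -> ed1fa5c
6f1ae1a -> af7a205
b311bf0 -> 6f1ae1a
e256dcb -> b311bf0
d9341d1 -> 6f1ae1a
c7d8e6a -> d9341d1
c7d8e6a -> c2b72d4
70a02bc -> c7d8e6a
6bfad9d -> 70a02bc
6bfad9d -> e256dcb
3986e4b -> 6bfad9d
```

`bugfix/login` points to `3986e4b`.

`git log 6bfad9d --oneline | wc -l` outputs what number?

14

Walking parent pointers from 6bfad9d: reachable set = {20daabc, 6bb726a, 6bfad9d, 6f1ae1a, 70a02bc, af7a205, b311bf0, c2b72d4, c7d8e6a, d314271, d9341d1, dc29a0b, e256dcb, ed1fa5c}.
That is 14 commits.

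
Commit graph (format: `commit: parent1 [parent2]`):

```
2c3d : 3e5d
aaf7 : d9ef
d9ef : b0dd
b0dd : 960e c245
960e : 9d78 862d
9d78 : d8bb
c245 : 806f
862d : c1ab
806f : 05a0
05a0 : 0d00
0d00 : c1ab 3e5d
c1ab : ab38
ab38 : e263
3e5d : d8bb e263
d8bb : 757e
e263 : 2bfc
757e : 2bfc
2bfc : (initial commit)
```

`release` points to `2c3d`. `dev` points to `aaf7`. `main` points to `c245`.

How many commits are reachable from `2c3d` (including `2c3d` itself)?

Walking parent pointers from 2c3d: reachable set = {2bfc, 2c3d, 3e5d, 757e, d8bb, e263}.
That is 6 commits.

6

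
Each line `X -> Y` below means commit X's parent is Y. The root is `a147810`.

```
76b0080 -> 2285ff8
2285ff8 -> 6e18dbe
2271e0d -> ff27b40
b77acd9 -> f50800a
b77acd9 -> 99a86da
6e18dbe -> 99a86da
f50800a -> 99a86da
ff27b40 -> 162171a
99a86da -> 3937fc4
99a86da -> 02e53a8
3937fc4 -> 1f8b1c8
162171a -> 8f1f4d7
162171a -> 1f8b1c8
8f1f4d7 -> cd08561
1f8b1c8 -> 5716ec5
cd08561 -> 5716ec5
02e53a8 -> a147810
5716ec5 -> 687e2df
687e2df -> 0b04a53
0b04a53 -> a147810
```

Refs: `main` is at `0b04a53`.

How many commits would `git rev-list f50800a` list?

9

Walking parent pointers from f50800a: reachable set = {02e53a8, 0b04a53, 1f8b1c8, 3937fc4, 5716ec5, 687e2df, 99a86da, a147810, f50800a}.
That is 9 commits.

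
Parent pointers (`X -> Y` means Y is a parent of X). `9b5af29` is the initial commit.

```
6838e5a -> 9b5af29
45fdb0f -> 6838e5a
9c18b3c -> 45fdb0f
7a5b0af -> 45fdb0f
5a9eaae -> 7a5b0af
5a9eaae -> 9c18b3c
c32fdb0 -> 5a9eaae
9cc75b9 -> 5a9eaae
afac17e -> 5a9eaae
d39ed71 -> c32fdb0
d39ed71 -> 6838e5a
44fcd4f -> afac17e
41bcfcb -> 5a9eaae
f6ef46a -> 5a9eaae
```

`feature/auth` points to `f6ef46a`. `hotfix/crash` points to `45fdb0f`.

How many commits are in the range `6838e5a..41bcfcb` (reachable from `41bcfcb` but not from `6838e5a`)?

Reachable from 41bcfcb: {41bcfcb, 45fdb0f, 5a9eaae, 6838e5a, 7a5b0af, 9b5af29, 9c18b3c}.
Reachable from 6838e5a: {6838e5a, 9b5af29}.
In 41bcfcb's history but not 6838e5a's: {41bcfcb, 45fdb0f, 5a9eaae, 7a5b0af, 9c18b3c} — 5 commits.

5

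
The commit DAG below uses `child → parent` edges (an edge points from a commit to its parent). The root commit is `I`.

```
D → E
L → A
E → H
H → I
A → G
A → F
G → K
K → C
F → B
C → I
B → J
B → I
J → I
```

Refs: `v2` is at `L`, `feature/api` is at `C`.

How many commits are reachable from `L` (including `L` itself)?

9

Walking parent pointers from L: reachable set = {A, B, C, F, G, I, J, K, L}.
That is 9 commits.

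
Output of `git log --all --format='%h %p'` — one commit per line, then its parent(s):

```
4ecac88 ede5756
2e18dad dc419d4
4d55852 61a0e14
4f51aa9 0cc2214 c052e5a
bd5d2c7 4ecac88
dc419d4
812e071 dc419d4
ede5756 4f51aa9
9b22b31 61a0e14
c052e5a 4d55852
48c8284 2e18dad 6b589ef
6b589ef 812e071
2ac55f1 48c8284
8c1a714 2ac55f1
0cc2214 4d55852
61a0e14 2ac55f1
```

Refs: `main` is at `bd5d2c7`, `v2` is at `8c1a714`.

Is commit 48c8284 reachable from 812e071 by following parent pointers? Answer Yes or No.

No

Ancestors of 812e071: {812e071, dc419d4}.
48c8284 is not in that set, so it is not an ancestor of 812e071.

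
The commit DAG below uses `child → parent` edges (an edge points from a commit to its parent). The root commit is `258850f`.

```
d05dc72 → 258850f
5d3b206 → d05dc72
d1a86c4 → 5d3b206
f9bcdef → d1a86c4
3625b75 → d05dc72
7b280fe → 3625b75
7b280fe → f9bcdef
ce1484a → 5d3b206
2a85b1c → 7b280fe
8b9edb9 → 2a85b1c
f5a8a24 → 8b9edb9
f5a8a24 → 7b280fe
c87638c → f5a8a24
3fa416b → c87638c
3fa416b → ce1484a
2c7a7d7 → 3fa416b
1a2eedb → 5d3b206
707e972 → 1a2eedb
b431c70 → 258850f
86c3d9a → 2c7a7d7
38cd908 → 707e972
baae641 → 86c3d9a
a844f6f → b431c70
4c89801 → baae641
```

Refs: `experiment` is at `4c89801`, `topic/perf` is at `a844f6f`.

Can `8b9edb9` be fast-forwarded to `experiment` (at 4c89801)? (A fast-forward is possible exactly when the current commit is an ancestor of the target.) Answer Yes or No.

A fast-forward from 8b9edb9 to 4c89801 is possible iff 8b9edb9 is an ancestor of 4c89801.
Ancestors of 4c89801: {258850f, 2a85b1c, 2c7a7d7, 3625b75, 3fa416b, 4c89801, 5d3b206, 7b280fe, 86c3d9a, 8b9edb9, baae641, c87638c, ce1484a, d05dc72, d1a86c4, f5a8a24, f9bcdef}.
8b9edb9 is among them, so fast-forward is possible.

Yes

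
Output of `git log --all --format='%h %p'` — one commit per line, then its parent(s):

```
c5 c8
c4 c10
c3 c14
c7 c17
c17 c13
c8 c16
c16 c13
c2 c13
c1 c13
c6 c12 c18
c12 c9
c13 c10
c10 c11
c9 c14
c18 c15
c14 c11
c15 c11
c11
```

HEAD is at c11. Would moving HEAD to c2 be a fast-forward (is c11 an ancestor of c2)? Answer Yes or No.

A fast-forward from c11 to c2 is possible iff c11 is an ancestor of c2.
Ancestors of c2: {c10, c11, c13, c2}.
c11 is among them, so fast-forward is possible.

Yes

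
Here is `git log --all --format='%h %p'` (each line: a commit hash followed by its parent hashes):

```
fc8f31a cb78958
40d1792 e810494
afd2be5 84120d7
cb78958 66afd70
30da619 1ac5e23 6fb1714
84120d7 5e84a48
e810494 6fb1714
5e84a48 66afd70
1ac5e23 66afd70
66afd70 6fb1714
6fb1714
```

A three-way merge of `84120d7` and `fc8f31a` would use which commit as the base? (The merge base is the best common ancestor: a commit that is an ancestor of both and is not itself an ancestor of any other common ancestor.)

Ancestors of 84120d7: {5e84a48, 66afd70, 6fb1714, 84120d7}.
Ancestors of fc8f31a: {66afd70, 6fb1714, cb78958, fc8f31a}.
Common ancestors: {66afd70, 6fb1714}.
Among these, 66afd70 is not an ancestor of any other common ancestor — it is the merge base.

66afd70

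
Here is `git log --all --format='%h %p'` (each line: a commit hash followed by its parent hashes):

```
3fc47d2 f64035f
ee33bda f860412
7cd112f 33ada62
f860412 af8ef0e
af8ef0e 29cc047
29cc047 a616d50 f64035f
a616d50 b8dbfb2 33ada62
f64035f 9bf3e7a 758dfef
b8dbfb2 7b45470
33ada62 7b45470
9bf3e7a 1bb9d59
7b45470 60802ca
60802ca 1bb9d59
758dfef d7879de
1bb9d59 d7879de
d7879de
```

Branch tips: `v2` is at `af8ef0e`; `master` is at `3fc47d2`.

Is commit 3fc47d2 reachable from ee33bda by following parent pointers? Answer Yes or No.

Ancestors of ee33bda: {1bb9d59, 29cc047, 33ada62, 60802ca, 758dfef, 7b45470, 9bf3e7a, a616d50, af8ef0e, b8dbfb2, d7879de, ee33bda, f64035f, f860412}.
3fc47d2 is not in that set, so it is not an ancestor of ee33bda.

No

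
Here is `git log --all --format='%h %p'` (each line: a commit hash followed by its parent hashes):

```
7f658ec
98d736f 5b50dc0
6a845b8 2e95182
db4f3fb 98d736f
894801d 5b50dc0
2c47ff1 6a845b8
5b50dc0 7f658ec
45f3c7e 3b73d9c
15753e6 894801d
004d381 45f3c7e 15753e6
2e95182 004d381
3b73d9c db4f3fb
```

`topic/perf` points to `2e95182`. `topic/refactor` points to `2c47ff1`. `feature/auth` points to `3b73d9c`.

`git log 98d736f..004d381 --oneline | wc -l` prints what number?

Reachable from 004d381: {004d381, 15753e6, 3b73d9c, 45f3c7e, 5b50dc0, 7f658ec, 894801d, 98d736f, db4f3fb}.
Reachable from 98d736f: {5b50dc0, 7f658ec, 98d736f}.
In 004d381's history but not 98d736f's: {004d381, 15753e6, 3b73d9c, 45f3c7e, 894801d, db4f3fb} — 6 commits.

6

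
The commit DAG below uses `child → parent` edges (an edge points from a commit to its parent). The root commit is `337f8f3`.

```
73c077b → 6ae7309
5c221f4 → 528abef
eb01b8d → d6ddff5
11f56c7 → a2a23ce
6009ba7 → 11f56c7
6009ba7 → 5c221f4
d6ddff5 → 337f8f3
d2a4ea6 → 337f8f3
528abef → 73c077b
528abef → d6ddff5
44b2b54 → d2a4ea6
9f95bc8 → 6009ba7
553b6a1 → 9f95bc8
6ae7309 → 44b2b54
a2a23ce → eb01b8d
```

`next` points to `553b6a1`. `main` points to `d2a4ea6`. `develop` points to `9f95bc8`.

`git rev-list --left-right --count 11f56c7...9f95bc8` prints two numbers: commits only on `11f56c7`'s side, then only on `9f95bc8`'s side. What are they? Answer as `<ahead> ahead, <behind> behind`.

Reachable from 11f56c7: {11f56c7, 337f8f3, a2a23ce, d6ddff5, eb01b8d}.
Reachable from 9f95bc8: {11f56c7, 337f8f3, 44b2b54, 528abef, 5c221f4, 6009ba7, 6ae7309, 73c077b, 9f95bc8, a2a23ce, d2a4ea6, d6ddff5, eb01b8d}.
Only in 11f56c7's history (ahead): {} — 0.
Only in 9f95bc8's history (behind): {44b2b54, 528abef, 5c221f4, 6009ba7, 6ae7309, 73c077b, 9f95bc8, d2a4ea6} — 8.

0 ahead, 8 behind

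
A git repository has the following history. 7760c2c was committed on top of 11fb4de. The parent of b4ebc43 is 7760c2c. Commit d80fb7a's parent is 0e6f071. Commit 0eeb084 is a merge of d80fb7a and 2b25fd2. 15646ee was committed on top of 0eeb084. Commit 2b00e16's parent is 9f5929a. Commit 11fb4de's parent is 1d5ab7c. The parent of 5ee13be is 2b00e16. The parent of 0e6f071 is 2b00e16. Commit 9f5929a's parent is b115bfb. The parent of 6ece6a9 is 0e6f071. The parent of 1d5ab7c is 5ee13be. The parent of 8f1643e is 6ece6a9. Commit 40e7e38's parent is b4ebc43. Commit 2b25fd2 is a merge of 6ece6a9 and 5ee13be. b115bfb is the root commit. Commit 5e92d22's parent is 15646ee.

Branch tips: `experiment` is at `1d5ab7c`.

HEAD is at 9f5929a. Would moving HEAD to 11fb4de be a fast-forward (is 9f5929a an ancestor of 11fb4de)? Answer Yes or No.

Yes

A fast-forward from 9f5929a to 11fb4de is possible iff 9f5929a is an ancestor of 11fb4de.
Ancestors of 11fb4de: {11fb4de, 1d5ab7c, 2b00e16, 5ee13be, 9f5929a, b115bfb}.
9f5929a is among them, so fast-forward is possible.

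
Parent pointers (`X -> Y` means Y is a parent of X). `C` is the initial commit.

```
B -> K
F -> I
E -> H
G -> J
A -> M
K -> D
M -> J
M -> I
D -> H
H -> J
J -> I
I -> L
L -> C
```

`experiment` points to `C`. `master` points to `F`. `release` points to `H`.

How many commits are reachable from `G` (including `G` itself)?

5

Walking parent pointers from G: reachable set = {C, G, I, J, L}.
That is 5 commits.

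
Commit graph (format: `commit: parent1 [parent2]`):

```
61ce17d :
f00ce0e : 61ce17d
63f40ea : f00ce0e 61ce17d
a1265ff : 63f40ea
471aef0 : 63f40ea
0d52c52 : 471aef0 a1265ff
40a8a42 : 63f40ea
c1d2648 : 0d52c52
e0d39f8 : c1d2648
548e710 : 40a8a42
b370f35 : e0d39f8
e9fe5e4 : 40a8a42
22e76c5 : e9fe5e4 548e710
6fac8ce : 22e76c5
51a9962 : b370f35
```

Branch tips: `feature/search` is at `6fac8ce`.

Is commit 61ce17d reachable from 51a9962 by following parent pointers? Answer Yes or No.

Yes

Ancestors of 51a9962 (commits reachable by following parents): {0d52c52, 471aef0, 51a9962, 61ce17d, 63f40ea, a1265ff, b370f35, c1d2648, e0d39f8, f00ce0e}.
61ce17d is in that set, so it is an ancestor of 51a9962.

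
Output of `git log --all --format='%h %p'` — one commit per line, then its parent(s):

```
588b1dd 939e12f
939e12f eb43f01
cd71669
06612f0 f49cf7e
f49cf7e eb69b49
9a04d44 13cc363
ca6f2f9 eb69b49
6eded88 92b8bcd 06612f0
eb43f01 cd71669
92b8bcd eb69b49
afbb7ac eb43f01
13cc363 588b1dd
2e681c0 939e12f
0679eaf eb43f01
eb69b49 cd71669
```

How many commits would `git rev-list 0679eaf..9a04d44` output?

Reachable from 9a04d44: {13cc363, 588b1dd, 939e12f, 9a04d44, cd71669, eb43f01}.
Reachable from 0679eaf: {0679eaf, cd71669, eb43f01}.
In 9a04d44's history but not 0679eaf's: {13cc363, 588b1dd, 939e12f, 9a04d44} — 4 commits.

4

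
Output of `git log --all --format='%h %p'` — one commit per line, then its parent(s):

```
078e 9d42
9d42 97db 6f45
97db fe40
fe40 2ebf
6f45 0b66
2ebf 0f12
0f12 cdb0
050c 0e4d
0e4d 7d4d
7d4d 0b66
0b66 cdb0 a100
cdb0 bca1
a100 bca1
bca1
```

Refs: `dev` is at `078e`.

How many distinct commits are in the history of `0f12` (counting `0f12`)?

Walking parent pointers from 0f12: reachable set = {0f12, bca1, cdb0}.
That is 3 commits.

3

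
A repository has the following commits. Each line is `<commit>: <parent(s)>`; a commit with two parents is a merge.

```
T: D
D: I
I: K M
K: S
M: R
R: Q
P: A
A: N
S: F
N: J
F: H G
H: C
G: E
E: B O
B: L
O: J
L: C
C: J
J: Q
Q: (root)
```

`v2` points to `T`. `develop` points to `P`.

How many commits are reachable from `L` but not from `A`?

2

Reachable from L: {C, J, L, Q}.
Reachable from A: {A, J, N, Q}.
In L's history but not A's: {C, L} — 2 commits.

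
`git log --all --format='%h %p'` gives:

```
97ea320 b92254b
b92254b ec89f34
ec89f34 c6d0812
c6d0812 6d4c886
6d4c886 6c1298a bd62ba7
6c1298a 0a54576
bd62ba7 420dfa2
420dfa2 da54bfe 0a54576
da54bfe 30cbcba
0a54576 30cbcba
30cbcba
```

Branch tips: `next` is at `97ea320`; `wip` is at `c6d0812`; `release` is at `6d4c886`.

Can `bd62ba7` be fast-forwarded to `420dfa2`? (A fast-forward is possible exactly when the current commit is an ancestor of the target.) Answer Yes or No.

No

A fast-forward from bd62ba7 to 420dfa2 is possible iff bd62ba7 is an ancestor of 420dfa2.
Ancestors of 420dfa2: {0a54576, 30cbcba, 420dfa2, da54bfe}.
bd62ba7 is not among them, so fast-forward is not possible.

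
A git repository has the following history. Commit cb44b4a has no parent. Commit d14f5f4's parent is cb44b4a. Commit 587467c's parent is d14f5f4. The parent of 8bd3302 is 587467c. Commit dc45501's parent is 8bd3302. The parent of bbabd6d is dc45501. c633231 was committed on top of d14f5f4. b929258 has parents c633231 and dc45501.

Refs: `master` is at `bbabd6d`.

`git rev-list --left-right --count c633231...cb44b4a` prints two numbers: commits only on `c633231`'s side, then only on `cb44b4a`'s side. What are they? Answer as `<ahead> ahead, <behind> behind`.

Reachable from c633231: {c633231, cb44b4a, d14f5f4}.
Reachable from cb44b4a: {cb44b4a}.
Only in c633231's history (ahead): {c633231, d14f5f4} — 2.
Only in cb44b4a's history (behind): {} — 0.

2 ahead, 0 behind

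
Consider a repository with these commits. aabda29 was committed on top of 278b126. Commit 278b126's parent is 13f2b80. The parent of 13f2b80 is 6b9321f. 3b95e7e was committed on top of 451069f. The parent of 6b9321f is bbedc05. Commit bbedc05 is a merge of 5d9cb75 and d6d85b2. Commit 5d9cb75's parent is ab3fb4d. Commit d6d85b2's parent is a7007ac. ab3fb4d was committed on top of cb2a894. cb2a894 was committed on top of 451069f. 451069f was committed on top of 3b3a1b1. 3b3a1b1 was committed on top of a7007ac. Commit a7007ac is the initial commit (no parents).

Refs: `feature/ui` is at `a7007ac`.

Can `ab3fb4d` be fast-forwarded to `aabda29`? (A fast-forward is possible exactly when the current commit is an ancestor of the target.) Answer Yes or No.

Yes

A fast-forward from ab3fb4d to aabda29 is possible iff ab3fb4d is an ancestor of aabda29.
Ancestors of aabda29: {13f2b80, 278b126, 3b3a1b1, 451069f, 5d9cb75, 6b9321f, a7007ac, aabda29, ab3fb4d, bbedc05, cb2a894, d6d85b2}.
ab3fb4d is among them, so fast-forward is possible.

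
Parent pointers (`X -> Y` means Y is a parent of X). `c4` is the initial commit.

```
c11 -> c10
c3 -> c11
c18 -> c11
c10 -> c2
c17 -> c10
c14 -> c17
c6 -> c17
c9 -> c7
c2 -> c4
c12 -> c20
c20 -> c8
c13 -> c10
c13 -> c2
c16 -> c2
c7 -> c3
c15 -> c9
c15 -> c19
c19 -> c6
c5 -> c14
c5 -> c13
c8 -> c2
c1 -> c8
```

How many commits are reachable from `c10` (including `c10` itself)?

3

Walking parent pointers from c10: reachable set = {c10, c2, c4}.
That is 3 commits.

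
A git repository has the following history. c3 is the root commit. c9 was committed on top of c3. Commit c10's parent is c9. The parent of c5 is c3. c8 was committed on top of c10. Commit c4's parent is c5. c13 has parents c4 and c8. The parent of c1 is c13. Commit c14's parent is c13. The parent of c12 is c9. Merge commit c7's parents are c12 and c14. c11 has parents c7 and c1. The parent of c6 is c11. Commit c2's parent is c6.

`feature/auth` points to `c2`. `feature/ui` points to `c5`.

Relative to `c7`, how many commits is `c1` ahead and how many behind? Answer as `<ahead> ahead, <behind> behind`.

Reachable from c1: {c1, c10, c13, c3, c4, c5, c8, c9}.
Reachable from c7: {c10, c12, c13, c14, c3, c4, c5, c7, c8, c9}.
Only in c1's history (ahead): {c1} — 1.
Only in c7's history (behind): {c12, c14, c7} — 3.

1 ahead, 3 behind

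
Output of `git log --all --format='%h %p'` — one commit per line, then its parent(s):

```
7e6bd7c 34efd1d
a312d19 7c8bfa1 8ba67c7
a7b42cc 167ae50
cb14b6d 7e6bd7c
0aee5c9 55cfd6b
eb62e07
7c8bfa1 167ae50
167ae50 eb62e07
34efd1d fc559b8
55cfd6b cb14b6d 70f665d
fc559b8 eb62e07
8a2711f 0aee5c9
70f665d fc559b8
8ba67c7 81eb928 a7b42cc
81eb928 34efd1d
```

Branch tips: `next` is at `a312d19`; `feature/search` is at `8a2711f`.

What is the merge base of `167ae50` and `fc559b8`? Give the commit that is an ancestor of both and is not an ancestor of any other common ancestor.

eb62e07

Ancestors of 167ae50: {167ae50, eb62e07}.
Ancestors of fc559b8: {eb62e07, fc559b8}.
Common ancestors: {eb62e07}.
The only common ancestor is eb62e07, so it is the merge base.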